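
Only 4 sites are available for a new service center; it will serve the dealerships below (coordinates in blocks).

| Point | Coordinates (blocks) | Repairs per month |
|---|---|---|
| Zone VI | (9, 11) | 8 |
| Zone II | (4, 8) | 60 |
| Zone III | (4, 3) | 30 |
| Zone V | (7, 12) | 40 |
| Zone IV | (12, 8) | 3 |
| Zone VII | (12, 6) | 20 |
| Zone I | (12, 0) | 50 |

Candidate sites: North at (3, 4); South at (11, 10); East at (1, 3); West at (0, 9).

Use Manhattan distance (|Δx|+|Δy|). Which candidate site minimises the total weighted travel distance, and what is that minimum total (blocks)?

Total weighted distance at each candidate:
  North (3, 4): total = 1853
  South (11, 10): total = 1883
  East (1, 3): total = 2326
  West (0, 9): total = 2477
Minimum is at North with total 1853 blocks.

North, total 1853 blocks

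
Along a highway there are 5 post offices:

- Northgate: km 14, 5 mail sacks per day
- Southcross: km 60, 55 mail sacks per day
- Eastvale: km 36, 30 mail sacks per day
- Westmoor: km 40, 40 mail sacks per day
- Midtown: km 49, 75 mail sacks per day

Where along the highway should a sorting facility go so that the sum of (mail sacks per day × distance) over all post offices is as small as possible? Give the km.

For a sum of weighted absolute distances on a line, the optimum is the weighted median (not the mean). Total weight W = 205; half-weight = 102.5.
Sort by position and accumulate weight:
  km 14 (Northgate, w=5) → cum 5
  km 36 (Eastvale, w=30) → cum 35
  km 40 (Westmoor, w=40) → cum 75
  km 49 (Midtown, w=75) → cum 150  ≥ 102.5 → median here
  km 60 (Southcross, w=55) → cum 205
Optimal location: km 49.

x = 49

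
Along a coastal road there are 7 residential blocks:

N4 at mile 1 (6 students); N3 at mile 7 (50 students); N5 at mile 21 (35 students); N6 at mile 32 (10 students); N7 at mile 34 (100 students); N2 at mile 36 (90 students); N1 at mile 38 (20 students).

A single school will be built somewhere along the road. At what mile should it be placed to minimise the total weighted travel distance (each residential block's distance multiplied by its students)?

x = 34

For a sum of weighted absolute distances on a line, the optimum is the weighted median (not the mean). Total weight W = 311; half-weight = 155.5.
Sort by position and accumulate weight:
  mile 1 (N4, w=6) → cum 6
  mile 7 (N3, w=50) → cum 56
  mile 21 (N5, w=35) → cum 91
  mile 32 (N6, w=10) → cum 101
  mile 34 (N7, w=100) → cum 201  ≥ 155.5 → median here
  mile 36 (N2, w=90) → cum 291
  mile 38 (N1, w=20) → cum 311
Optimal location: mile 34.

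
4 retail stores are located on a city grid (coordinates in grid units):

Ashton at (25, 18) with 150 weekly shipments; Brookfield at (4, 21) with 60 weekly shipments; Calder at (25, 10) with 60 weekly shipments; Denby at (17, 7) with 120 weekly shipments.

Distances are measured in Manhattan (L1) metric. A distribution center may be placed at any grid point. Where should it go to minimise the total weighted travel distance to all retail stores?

(25, 18)

Manhattan distance separates: Σwᵢ(|x−xᵢ|+|y−yᵢ|) = Σwᵢ|x−xᵢ| + Σwᵢ|y−yᵢ|, so x and y are optimised independently as 1-D weighted medians.
Total weight W = 390; half = 195.
x-coordinate, sorted with cumulative weight:
  x=4 (Brookfield, w=60) cum 60
  x=17 (Denby, w=120) cum 180
  x=25 (Ashton, w=150) cum 330  ← median
  x=25 (Calder, w=60) cum 390
⇒ x* = 25
y-coordinate, sorted with cumulative weight:
  y=7 (Denby, w=120) cum 120
  y=10 (Calder, w=60) cum 180
  y=18 (Ashton, w=150) cum 330  ← median
  y=21 (Brookfield, w=60) cum 390
⇒ y* = 18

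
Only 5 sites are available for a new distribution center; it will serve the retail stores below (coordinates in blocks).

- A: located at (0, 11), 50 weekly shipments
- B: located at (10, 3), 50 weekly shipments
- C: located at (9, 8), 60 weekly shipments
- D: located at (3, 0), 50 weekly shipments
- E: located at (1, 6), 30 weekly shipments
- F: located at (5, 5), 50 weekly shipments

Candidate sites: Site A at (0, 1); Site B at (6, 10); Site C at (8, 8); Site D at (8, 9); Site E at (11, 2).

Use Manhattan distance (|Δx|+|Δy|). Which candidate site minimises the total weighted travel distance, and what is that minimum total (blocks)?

Total weighted distance at each candidate:
  Site A (0, 1): total = 2890
  Site B (6, 10): total = 2420
  Site C (8, 8): total = 2180
  Site D (8, 9): total = 2370
  Site E (11, 2): total = 2950
Minimum is at Site C with total 2180 blocks.

Site C, total 2180 blocks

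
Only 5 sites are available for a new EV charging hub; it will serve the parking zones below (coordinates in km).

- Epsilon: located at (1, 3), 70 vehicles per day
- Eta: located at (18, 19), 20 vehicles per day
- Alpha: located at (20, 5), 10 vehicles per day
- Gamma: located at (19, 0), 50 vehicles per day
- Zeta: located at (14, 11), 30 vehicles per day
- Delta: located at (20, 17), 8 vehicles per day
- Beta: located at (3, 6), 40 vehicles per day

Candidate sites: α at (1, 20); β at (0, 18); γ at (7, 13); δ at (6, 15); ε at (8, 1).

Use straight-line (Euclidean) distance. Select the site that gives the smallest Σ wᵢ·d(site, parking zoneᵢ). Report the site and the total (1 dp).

ε, total 2392.9 km

Total weighted distance at each candidate:
  α (1, 20): total = 4311.9
  β (0, 18): total = 4084.6
  γ (7, 13): total = 2753.9
  δ (6, 15): total = 3088.4
  ε (8, 1): total = 2392.9
Minimum is at ε with total 2392.9 km.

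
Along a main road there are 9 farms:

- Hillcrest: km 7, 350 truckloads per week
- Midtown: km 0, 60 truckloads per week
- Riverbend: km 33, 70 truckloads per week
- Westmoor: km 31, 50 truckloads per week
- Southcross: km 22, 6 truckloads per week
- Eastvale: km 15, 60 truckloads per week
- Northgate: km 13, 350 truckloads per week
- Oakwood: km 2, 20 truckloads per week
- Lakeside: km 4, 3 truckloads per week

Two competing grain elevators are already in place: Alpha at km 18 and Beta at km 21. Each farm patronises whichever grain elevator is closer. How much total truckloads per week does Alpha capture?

843

The indifferent point is the midpoint (18+21)/2 = 19.5; farms left of it (closer to Alpha at 18) go to Alpha, those right go to Beta.
  Midtown at 0 (w=60) → Alpha
  Oakwood at 2 (w=20) → Alpha
  Lakeside at 4 (w=3) → Alpha
  Hillcrest at 7 (w=350) → Alpha
  Northgate at 13 (w=350) → Alpha
  Eastvale at 15 (w=60) → Alpha
  Southcross at 22 (w=6) → Beta
  Westmoor at 31 (w=50) → Beta
  Riverbend at 33 (w=70) → Beta
Alpha captures 843; Beta captures 126.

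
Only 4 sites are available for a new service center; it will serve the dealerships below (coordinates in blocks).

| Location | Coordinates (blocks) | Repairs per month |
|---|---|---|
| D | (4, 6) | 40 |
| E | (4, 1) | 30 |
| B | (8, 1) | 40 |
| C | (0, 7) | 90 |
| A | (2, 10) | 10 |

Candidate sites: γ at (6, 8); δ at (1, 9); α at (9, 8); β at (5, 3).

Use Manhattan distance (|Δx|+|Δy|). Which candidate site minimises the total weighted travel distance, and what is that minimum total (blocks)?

Total weighted distance at each candidate:
  γ (6, 8): total = 1480
  δ (1, 9): total = 1460
  α (9, 8): total = 1950
  β (5, 3): total = 1360
Minimum is at β with total 1360 blocks.

β, total 1360 blocks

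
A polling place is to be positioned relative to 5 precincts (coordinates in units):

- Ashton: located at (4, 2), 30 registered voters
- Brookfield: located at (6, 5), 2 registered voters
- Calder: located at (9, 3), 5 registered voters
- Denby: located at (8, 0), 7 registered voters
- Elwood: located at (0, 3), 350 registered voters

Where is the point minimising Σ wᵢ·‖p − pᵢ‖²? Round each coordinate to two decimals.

(0.59, 2.88)

The minimiser of Σwᵢ‖p−pᵢ‖² is the weighted centroid p* = (Σwᵢpᵢ)/(Σwᵢ).
Σwᵢ = 394.
Σwᵢxᵢ = 30·4 + 2·6 + 5·9 + 7·8 + 350·0 = 233.
Σwᵢyᵢ = 30·2 + 2·5 + 5·3 + 7·0 + 350·3 = 1135.
x* = 233/394 = 0.59, y* = 1135/394 = 2.88.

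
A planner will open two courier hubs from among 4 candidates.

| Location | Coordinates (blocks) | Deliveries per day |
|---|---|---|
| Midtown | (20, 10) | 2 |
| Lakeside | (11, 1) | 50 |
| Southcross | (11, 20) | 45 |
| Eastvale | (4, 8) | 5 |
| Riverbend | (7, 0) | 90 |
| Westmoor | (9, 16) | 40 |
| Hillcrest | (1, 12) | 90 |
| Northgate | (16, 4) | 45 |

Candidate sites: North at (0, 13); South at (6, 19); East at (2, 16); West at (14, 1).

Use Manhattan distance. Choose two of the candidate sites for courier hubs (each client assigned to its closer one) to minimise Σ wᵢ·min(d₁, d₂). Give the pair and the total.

{East, West}, total 2490

Evaluate every pair (each demand assigned to the nearer of the two):
  {East, West}: total = 2490
  {North, West}: total = 2640
  {South, West}: total = 2780
  {North, South}: total = 4856
  {South, East}: total = 5131
  {North, East}: total = 5211
Best pair: {East, West} with total 2490.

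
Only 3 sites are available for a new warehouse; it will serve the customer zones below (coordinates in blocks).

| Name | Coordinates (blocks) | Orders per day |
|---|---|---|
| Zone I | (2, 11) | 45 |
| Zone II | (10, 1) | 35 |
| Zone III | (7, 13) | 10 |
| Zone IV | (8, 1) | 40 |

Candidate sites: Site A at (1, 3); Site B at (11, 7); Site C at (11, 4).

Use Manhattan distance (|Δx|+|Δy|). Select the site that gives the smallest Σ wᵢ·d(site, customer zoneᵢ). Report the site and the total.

Site C, total 1230 blocks

Total weighted distance at each candidate:
  Site A (1, 3): total = 1310
  Site B (11, 7): total = 1290
  Site C (11, 4): total = 1230
Minimum is at Site C with total 1230 blocks.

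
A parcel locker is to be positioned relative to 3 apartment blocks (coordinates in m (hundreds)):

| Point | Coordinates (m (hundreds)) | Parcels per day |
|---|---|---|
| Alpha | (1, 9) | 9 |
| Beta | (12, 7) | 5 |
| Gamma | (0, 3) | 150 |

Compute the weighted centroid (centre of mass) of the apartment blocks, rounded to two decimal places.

(0.42, 3.45)

The minimiser of Σwᵢ‖p−pᵢ‖² is the weighted centroid p* = (Σwᵢpᵢ)/(Σwᵢ).
Σwᵢ = 164.
Σwᵢxᵢ = 9·1 + 5·12 + 150·0 = 69.
Σwᵢyᵢ = 9·9 + 5·7 + 150·3 = 566.
x* = 69/164 = 0.42, y* = 566/164 = 3.45.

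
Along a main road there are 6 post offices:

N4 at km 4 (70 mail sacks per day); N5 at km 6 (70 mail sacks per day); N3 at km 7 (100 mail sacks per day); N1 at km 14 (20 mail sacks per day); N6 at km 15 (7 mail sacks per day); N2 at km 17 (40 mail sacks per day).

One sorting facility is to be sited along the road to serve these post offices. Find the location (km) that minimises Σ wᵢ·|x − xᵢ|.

For a sum of weighted absolute distances on a line, the optimum is the weighted median (not the mean). Total weight W = 307; half-weight = 153.5.
Sort by position and accumulate weight:
  km 4 (N4, w=70) → cum 70
  km 6 (N5, w=70) → cum 140
  km 7 (N3, w=100) → cum 240  ≥ 153.5 → median here
  km 14 (N1, w=20) → cum 260
  km 15 (N6, w=7) → cum 267
  km 17 (N2, w=40) → cum 307
Optimal location: km 7.

x = 7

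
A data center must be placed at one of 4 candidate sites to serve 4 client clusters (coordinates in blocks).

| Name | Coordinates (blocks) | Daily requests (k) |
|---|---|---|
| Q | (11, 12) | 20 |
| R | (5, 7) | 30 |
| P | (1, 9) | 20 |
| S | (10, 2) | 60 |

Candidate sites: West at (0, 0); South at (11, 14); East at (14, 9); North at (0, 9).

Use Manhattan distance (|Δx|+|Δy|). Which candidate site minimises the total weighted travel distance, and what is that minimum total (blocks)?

East, total 1370 blocks

Total weighted distance at each candidate:
  West (0, 0): total = 1740
  South (11, 14): total = 1510
  East (14, 9): total = 1370
  North (0, 9): total = 1530
Minimum is at East with total 1370 blocks.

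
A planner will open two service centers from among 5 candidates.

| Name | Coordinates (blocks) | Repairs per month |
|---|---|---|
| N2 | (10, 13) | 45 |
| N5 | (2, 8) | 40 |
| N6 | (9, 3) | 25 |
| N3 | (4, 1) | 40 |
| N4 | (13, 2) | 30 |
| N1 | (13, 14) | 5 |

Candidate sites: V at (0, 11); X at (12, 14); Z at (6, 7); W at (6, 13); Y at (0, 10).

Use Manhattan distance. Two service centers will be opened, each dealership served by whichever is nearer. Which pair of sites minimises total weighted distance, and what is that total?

Evaluate every pair (each demand assigned to the nearer of the two):
  {X, Z}: total = 1195
  {Z, W}: total = 1275
  {Z, Y}: total = 1535
  {X, Y}: total = 1560
  {V, Z}: total = 1575
  {V, X}: total = 1640
  {W, Y}: total = 1765
  {X, W}: total = 1775
  {V, W}: total = 1845
  {V, Y}: total = 2330
Best pair: {X, Z} with total 1195.

{X, Z}, total 1195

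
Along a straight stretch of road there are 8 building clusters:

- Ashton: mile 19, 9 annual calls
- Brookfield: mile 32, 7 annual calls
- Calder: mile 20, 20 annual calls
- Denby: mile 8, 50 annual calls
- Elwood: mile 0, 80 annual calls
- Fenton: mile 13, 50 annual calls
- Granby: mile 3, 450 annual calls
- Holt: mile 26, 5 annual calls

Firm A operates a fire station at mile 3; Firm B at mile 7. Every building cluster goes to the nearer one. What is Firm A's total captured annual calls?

The indifferent point is the midpoint (3+7)/2 = 5; building clusters left of it (closer to Firm A at 3) go to Firm A, those right go to Firm B.
  Elwood at 0 (w=80) → Firm A
  Granby at 3 (w=450) → Firm A
  Denby at 8 (w=50) → Firm B
  Fenton at 13 (w=50) → Firm B
  Ashton at 19 (w=9) → Firm B
  Calder at 20 (w=20) → Firm B
  Holt at 26 (w=5) → Firm B
  Brookfield at 32 (w=7) → Firm B
Firm A captures 530; Firm B captures 141.

530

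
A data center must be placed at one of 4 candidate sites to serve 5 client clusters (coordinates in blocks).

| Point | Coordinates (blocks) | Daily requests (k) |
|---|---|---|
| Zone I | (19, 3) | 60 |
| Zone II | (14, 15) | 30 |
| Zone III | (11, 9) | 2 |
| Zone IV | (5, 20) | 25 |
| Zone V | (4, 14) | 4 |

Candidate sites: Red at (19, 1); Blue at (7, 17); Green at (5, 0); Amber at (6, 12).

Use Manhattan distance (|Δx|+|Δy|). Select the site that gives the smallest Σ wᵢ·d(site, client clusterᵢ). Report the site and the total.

Total weighted distance at each candidate:
  Red (19, 1): total = 1659
  Blue (7, 17): total = 2003
  Green (5, 0): total = 2330
  Amber (6, 12): total = 1907
Minimum is at Red with total 1659 blocks.

Red, total 1659 blocks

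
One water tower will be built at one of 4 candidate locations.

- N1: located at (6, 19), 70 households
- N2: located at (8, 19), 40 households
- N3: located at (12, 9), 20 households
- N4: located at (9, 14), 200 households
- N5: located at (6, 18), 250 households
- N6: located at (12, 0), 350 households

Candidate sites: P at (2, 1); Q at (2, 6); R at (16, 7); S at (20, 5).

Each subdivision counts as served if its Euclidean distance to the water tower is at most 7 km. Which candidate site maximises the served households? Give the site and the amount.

R, covering 20

Coverage radius r = 7 km; a point is covered iff (Δx)²+(Δy)² ≤ 7² = 49.
  P (2, 1): covers {none} → 0
  Q (2, 6): covers {none} → 0
  R (16, 7): covers {N3} → 20
  S (20, 5): covers {none} → 0
Maximum coverage at R: 20 households.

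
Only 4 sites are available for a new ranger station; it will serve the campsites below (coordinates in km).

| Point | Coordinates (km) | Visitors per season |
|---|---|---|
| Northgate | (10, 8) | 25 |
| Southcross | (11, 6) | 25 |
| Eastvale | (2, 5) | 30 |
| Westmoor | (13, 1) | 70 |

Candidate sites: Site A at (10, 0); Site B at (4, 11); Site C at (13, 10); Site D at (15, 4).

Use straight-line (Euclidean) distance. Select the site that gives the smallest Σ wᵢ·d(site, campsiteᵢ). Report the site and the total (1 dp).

Total weighted distance at each candidate:
  Site A (10, 0): total = 856.4
  Site B (4, 11): total = 1514.3
  Site C (13, 10): total = 1194.4
  Site D (15, 4): total = 915.4
Minimum is at Site A with total 856.4 km.

Site A, total 856.4 km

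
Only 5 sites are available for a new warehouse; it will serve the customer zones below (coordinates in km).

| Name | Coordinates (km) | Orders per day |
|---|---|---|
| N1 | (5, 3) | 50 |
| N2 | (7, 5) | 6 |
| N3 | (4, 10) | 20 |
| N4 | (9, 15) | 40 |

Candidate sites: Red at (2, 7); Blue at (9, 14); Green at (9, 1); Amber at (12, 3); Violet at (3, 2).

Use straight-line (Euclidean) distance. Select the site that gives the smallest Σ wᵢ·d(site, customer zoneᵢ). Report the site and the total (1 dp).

Red, total 779.6 km

Total weighted distance at each candidate:
  Red (2, 7): total = 779.6
  Blue (9, 14): total = 808.6
  Green (9, 1): total = 1016.4
  Amber (12, 3): total = 1089.7
  Violet (3, 2): total = 875.8
Minimum is at Red with total 779.6 km.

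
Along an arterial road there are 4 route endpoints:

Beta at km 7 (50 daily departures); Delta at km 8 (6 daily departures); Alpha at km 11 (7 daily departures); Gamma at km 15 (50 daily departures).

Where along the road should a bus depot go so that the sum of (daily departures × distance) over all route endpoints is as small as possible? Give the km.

For a sum of weighted absolute distances on a line, the optimum is the weighted median (not the mean). Total weight W = 113; half-weight = 56.5.
Sort by position and accumulate weight:
  km 7 (Beta, w=50) → cum 50
  km 8 (Delta, w=6) → cum 56
  km 11 (Alpha, w=7) → cum 63  ≥ 56.5 → median here
  km 15 (Gamma, w=50) → cum 113
Optimal location: km 11.

x = 11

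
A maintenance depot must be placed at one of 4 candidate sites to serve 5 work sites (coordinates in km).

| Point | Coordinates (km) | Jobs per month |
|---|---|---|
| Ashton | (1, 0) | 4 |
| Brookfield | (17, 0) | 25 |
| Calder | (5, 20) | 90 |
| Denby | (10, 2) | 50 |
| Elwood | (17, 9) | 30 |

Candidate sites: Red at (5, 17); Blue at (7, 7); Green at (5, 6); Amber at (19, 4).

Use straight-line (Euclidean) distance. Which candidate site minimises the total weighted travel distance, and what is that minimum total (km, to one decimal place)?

Total weighted distance at each candidate:
  Red (5, 17): total = 2083.3
  Blue (7, 7): total = 2123.3
  Green (5, 6): total = 2315.5
  Amber (19, 4): total = 2721.5
Minimum is at Red with total 2083.3 km.

Red, total 2083.3 km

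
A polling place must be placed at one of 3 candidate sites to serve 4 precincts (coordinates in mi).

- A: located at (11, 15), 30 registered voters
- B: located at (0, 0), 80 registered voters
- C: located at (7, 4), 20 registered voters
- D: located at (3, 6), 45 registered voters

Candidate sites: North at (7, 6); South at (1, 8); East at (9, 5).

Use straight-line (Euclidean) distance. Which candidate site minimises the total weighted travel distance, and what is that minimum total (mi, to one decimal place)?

Total weighted distance at each candidate:
  North (7, 6): total = 1253.0
  South (1, 8): total = 1282.7
  East (9, 5): total = 1448.0
Minimum is at North with total 1253.0 mi.

North, total 1253.0 mi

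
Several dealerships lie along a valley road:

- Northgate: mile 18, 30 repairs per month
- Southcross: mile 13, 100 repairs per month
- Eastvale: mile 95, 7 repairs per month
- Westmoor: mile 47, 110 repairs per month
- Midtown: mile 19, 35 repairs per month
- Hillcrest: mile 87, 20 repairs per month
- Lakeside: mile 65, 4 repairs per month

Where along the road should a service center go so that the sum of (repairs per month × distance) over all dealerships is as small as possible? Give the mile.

For a sum of weighted absolute distances on a line, the optimum is the weighted median (not the mean). Total weight W = 306; half-weight = 153.
Sort by position and accumulate weight:
  mile 13 (Southcross, w=100) → cum 100
  mile 18 (Northgate, w=30) → cum 130
  mile 19 (Midtown, w=35) → cum 165  ≥ 153 → median here
  mile 47 (Westmoor, w=110) → cum 275
  mile 65 (Lakeside, w=4) → cum 279
  mile 87 (Hillcrest, w=20) → cum 299
  mile 95 (Eastvale, w=7) → cum 306
Optimal location: mile 19.

x = 19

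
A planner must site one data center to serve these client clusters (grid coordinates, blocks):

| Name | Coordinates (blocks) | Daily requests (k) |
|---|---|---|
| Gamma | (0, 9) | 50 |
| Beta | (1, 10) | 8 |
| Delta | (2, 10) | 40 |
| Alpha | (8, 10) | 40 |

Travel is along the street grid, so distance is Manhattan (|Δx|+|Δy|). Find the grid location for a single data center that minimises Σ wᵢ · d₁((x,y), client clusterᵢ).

(2, 10)

Manhattan distance separates: Σwᵢ(|x−xᵢ|+|y−yᵢ|) = Σwᵢ|x−xᵢ| + Σwᵢ|y−yᵢ|, so x and y are optimised independently as 1-D weighted medians.
Total weight W = 138; half = 69.
x-coordinate, sorted with cumulative weight:
  x=0 (Gamma, w=50) cum 50
  x=1 (Beta, w=8) cum 58
  x=2 (Delta, w=40) cum 98  ← median
  x=8 (Alpha, w=40) cum 138
⇒ x* = 2
y-coordinate, sorted with cumulative weight:
  y=9 (Gamma, w=50) cum 50
  y=10 (Beta, w=8) cum 58
  y=10 (Delta, w=40) cum 98  ← median
  y=10 (Alpha, w=40) cum 138
⇒ y* = 10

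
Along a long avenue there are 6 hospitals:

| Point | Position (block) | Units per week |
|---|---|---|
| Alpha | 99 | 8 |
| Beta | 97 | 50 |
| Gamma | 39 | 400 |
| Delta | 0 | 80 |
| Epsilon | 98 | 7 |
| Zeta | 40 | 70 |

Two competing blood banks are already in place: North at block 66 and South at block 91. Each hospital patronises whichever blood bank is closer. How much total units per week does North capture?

The indifferent point is the midpoint (66+91)/2 = 78.5; hospitals left of it (closer to North at 66) go to North, those right go to South.
  Delta at 0 (w=80) → North
  Gamma at 39 (w=400) → North
  Zeta at 40 (w=70) → North
  Beta at 97 (w=50) → South
  Epsilon at 98 (w=7) → South
  Alpha at 99 (w=8) → South
North captures 550; South captures 65.

550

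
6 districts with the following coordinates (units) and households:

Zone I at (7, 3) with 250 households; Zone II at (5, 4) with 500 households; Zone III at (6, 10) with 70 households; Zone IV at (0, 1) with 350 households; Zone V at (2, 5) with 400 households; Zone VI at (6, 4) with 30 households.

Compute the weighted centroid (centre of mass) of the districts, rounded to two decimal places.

(3.53, 3.70)

The minimiser of Σwᵢ‖p−pᵢ‖² is the weighted centroid p* = (Σwᵢpᵢ)/(Σwᵢ).
Σwᵢ = 1600.
Σwᵢxᵢ = 250·7 + 500·5 + 70·6 + 350·0 + 400·2 + 30·6 = 5650.
Σwᵢyᵢ = 250·3 + 500·4 + 70·10 + 350·1 + 400·5 + 30·4 = 5920.
x* = 5650/1600 = 3.53, y* = 5920/1600 = 3.70.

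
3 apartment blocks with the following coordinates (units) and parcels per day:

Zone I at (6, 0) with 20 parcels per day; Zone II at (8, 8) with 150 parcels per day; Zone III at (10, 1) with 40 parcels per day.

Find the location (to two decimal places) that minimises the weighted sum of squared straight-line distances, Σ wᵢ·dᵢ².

(8.19, 5.90)

The minimiser of Σwᵢ‖p−pᵢ‖² is the weighted centroid p* = (Σwᵢpᵢ)/(Σwᵢ).
Σwᵢ = 210.
Σwᵢxᵢ = 20·6 + 150·8 + 40·10 = 1720.
Σwᵢyᵢ = 20·0 + 150·8 + 40·1 = 1240.
x* = 1720/210 = 8.19, y* = 1240/210 = 5.90.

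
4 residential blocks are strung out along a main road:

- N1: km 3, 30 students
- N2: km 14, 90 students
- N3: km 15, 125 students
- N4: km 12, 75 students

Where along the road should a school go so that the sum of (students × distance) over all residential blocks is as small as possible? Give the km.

For a sum of weighted absolute distances on a line, the optimum is the weighted median (not the mean). Total weight W = 320; half-weight = 160.
Sort by position and accumulate weight:
  km 3 (N1, w=30) → cum 30
  km 12 (N4, w=75) → cum 105
  km 14 (N2, w=90) → cum 195  ≥ 160 → median here
  km 15 (N3, w=125) → cum 320
Optimal location: km 14.

x = 14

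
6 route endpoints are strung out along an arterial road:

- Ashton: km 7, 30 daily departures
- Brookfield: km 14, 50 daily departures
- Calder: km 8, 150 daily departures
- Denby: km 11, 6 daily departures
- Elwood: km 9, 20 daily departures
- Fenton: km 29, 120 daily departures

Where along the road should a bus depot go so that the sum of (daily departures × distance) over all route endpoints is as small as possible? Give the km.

x = 9

For a sum of weighted absolute distances on a line, the optimum is the weighted median (not the mean). Total weight W = 376; half-weight = 188.
Sort by position and accumulate weight:
  km 7 (Ashton, w=30) → cum 30
  km 8 (Calder, w=150) → cum 180
  km 9 (Elwood, w=20) → cum 200  ≥ 188 → median here
  km 11 (Denby, w=6) → cum 206
  km 14 (Brookfield, w=50) → cum 256
  km 29 (Fenton, w=120) → cum 376
Optimal location: km 9.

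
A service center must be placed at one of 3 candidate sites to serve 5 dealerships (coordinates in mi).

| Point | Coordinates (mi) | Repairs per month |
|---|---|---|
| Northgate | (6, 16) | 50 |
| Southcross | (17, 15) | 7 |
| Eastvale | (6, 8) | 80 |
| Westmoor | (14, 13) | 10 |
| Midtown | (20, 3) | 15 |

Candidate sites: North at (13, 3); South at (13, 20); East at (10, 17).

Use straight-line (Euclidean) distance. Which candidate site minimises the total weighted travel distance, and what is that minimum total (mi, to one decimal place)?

East, total 1359.7 mi

Total weighted distance at each candidate:
  North (13, 3): total = 1720.5
  South (13, 20): total = 1905.8
  East (10, 17): total = 1359.7
Minimum is at East with total 1359.7 mi.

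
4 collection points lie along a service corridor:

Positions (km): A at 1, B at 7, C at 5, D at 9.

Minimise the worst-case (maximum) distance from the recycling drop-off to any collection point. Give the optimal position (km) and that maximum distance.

The 1-center on a line is the midpoint of the two extreme points: leftmost at 1, rightmost at 9.
Optimal location = (1 + 9)/2 = 5; maximum distance = (9 − 1)/2 = 4.

location 5, max distance 4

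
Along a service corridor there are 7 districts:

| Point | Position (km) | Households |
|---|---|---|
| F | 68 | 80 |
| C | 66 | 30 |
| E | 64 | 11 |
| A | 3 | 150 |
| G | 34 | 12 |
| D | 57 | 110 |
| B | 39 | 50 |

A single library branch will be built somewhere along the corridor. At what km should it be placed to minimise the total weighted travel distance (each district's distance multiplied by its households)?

x = 57

For a sum of weighted absolute distances on a line, the optimum is the weighted median (not the mean). Total weight W = 443; half-weight = 221.5.
Sort by position and accumulate weight:
  km 3 (A, w=150) → cum 150
  km 34 (G, w=12) → cum 162
  km 39 (B, w=50) → cum 212
  km 57 (D, w=110) → cum 322  ≥ 221.5 → median here
  km 64 (E, w=11) → cum 333
  km 66 (C, w=30) → cum 363
  km 68 (F, w=80) → cum 443
Optimal location: km 57.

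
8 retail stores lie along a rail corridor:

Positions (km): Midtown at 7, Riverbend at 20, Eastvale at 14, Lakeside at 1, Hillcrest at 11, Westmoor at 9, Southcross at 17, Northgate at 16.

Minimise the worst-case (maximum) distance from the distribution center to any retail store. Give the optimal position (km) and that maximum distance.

location 10.5, max distance 9.5

The 1-center on a line is the midpoint of the two extreme points: leftmost at 1, rightmost at 20.
Optimal location = (1 + 20)/2 = 10.5; maximum distance = (20 − 1)/2 = 9.5.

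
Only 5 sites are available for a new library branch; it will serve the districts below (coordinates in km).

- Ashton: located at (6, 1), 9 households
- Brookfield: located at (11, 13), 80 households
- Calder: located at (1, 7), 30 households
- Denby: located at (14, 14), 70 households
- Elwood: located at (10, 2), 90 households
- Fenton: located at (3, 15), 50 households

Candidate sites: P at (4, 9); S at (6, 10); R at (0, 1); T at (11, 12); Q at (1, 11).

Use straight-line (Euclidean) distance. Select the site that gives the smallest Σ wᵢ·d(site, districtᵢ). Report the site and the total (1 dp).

Total weighted distance at each candidate:
  P (4, 9): total = 2743.9
  S (6, 10): total = 2445.0
  R (0, 1): total = 4496.5
  T (11, 12): total = 2108.2
  Q (1, 11): total = 3339.5
Minimum is at T with total 2108.2 km.

T, total 2108.2 km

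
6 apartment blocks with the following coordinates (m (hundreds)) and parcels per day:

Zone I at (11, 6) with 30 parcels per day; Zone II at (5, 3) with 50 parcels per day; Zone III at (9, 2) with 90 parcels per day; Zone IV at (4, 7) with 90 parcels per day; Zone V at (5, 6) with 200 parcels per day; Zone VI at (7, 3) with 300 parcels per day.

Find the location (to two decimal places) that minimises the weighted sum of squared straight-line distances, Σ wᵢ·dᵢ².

(6.38, 4.26)

The minimiser of Σwᵢ‖p−pᵢ‖² is the weighted centroid p* = (Σwᵢpᵢ)/(Σwᵢ).
Σwᵢ = 760.
Σwᵢxᵢ = 30·11 + 50·5 + 90·9 + 90·4 + 200·5 + 300·7 = 4850.
Σwᵢyᵢ = 30·6 + 50·3 + 90·2 + 90·7 + 200·6 + 300·3 = 3240.
x* = 4850/760 = 6.38, y* = 3240/760 = 4.26.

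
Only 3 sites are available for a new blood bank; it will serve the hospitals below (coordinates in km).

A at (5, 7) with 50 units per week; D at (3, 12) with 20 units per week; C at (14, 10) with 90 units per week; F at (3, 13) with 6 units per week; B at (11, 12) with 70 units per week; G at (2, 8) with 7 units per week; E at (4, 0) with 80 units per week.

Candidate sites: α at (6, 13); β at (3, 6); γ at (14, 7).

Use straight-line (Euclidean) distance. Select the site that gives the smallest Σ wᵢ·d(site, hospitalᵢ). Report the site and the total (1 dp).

Total weighted distance at each candidate:
  α (6, 13): total = 2608.3
  β (3, 6): total = 2529.5
  γ (14, 7): total = 2505.8
Minimum is at γ with total 2505.8 km.

γ, total 2505.8 km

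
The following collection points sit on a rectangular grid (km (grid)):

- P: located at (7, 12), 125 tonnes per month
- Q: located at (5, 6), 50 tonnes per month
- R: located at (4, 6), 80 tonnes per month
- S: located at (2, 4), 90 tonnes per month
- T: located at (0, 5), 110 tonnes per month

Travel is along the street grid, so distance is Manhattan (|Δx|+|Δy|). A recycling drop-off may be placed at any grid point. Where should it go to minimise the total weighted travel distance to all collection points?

Manhattan distance separates: Σwᵢ(|x−xᵢ|+|y−yᵢ|) = Σwᵢ|x−xᵢ| + Σwᵢ|y−yᵢ|, so x and y are optimised independently as 1-D weighted medians.
Total weight W = 455; half = 227.5.
x-coordinate, sorted with cumulative weight:
  x=0 (T, w=110) cum 110
  x=2 (S, w=90) cum 200
  x=4 (R, w=80) cum 280  ← median
  x=5 (Q, w=50) cum 330
  x=7 (P, w=125) cum 455
⇒ x* = 4
y-coordinate, sorted with cumulative weight:
  y=4 (S, w=90) cum 90
  y=5 (T, w=110) cum 200
  y=6 (Q, w=50) cum 250  ← median
  y=6 (R, w=80) cum 330
  y=12 (P, w=125) cum 455
⇒ y* = 6

(4, 6)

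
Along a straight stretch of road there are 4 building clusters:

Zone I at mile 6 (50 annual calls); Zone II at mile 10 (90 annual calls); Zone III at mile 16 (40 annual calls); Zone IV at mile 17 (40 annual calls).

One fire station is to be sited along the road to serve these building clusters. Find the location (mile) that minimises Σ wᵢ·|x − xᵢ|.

x = 10

For a sum of weighted absolute distances on a line, the optimum is the weighted median (not the mean). Total weight W = 220; half-weight = 110.
Sort by position and accumulate weight:
  mile 6 (Zone I, w=50) → cum 50
  mile 10 (Zone II, w=90) → cum 140  ≥ 110 → median here
  mile 16 (Zone III, w=40) → cum 180
  mile 17 (Zone IV, w=40) → cum 220
Optimal location: mile 10.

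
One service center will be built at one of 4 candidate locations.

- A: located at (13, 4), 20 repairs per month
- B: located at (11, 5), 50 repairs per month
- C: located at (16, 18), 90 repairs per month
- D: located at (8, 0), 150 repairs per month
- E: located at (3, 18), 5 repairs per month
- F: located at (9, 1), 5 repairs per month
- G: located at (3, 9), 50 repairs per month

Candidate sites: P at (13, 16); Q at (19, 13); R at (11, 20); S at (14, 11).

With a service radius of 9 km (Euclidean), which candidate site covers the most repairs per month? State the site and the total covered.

S, covering 160

Coverage radius r = 9 km; a point is covered iff (Δx)²+(Δy)² ≤ 9² = 81.
  P (13, 16): covers {C} → 90
  Q (19, 13): covers {C} → 90
  R (11, 20): covers {C, E} → 95
  S (14, 11): covers {A, B, C} → 160
Maximum coverage at S: 160 repairs per month.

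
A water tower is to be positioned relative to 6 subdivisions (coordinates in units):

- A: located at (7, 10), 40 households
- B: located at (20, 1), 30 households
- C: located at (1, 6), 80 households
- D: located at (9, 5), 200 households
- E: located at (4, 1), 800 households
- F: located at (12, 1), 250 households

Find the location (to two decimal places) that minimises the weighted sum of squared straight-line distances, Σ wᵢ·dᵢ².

The minimiser of Σwᵢ‖p−pᵢ‖² is the weighted centroid p* = (Σwᵢpᵢ)/(Σwᵢ).
Σwᵢ = 1400.
Σwᵢxᵢ = 40·7 + 30·20 + 80·1 + 200·9 + 800·4 + 250·12 = 8960.
Σwᵢyᵢ = 40·10 + 30·1 + 80·6 + 200·5 + 800·1 + 250·1 = 2960.
x* = 8960/1400 = 6.40, y* = 2960/1400 = 2.11.

(6.40, 2.11)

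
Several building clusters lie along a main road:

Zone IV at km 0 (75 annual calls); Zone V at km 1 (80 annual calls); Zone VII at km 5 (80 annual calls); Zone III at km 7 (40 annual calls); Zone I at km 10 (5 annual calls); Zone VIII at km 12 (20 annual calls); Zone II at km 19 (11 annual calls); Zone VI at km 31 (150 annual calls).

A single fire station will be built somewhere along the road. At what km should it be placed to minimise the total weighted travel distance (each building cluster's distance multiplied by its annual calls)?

For a sum of weighted absolute distances on a line, the optimum is the weighted median (not the mean). Total weight W = 461; half-weight = 230.5.
Sort by position and accumulate weight:
  km 0 (Zone IV, w=75) → cum 75
  km 1 (Zone V, w=80) → cum 155
  km 5 (Zone VII, w=80) → cum 235  ≥ 230.5 → median here
  km 7 (Zone III, w=40) → cum 275
  km 10 (Zone I, w=5) → cum 280
  km 12 (Zone VIII, w=20) → cum 300
  km 19 (Zone II, w=11) → cum 311
  km 31 (Zone VI, w=150) → cum 461
Optimal location: km 5.

x = 5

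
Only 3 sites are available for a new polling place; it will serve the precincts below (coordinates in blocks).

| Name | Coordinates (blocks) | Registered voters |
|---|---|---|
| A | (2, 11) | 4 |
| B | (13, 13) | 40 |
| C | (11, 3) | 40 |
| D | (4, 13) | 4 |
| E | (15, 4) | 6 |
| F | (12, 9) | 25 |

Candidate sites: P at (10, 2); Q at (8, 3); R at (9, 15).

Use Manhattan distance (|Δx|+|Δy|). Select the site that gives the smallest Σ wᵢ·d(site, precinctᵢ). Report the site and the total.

P, total 1043 blocks

Total weighted distance at each candidate:
  P (10, 2): total = 1043
  Q (8, 3): total = 1130
  R (9, 15): total = 1199
Minimum is at P with total 1043 blocks.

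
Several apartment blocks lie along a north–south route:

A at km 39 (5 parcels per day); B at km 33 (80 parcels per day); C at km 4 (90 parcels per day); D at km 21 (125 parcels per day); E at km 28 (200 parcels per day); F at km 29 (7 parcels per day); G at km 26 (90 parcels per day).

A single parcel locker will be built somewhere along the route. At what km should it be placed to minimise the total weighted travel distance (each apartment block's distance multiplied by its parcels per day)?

x = 26

For a sum of weighted absolute distances on a line, the optimum is the weighted median (not the mean). Total weight W = 597; half-weight = 298.5.
Sort by position and accumulate weight:
  km 4 (C, w=90) → cum 90
  km 21 (D, w=125) → cum 215
  km 26 (G, w=90) → cum 305  ≥ 298.5 → median here
  km 28 (E, w=200) → cum 505
  km 29 (F, w=7) → cum 512
  km 33 (B, w=80) → cum 592
  km 39 (A, w=5) → cum 597
Optimal location: km 26.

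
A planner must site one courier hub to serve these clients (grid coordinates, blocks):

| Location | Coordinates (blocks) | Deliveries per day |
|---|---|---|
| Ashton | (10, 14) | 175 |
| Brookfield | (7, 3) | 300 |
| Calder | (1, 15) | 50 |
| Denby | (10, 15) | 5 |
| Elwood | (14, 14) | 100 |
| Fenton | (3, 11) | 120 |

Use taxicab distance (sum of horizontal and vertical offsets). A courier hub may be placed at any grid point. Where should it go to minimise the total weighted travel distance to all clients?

Manhattan distance separates: Σwᵢ(|x−xᵢ|+|y−yᵢ|) = Σwᵢ|x−xᵢ| + Σwᵢ|y−yᵢ|, so x and y are optimised independently as 1-D weighted medians.
Total weight W = 750; half = 375.
x-coordinate, sorted with cumulative weight:
  x=1 (Calder, w=50) cum 50
  x=3 (Fenton, w=120) cum 170
  x=7 (Brookfield, w=300) cum 470  ← median
  x=10 (Ashton, w=175) cum 645
  x=10 (Denby, w=5) cum 650
  x=14 (Elwood, w=100) cum 750
⇒ x* = 7
y-coordinate, sorted with cumulative weight:
  y=3 (Brookfield, w=300) cum 300
  y=11 (Fenton, w=120) cum 420  ← median
  y=14 (Ashton, w=175) cum 595
  y=14 (Elwood, w=100) cum 695
  y=15 (Calder, w=50) cum 745
  y=15 (Denby, w=5) cum 750
⇒ y* = 11

(7, 11)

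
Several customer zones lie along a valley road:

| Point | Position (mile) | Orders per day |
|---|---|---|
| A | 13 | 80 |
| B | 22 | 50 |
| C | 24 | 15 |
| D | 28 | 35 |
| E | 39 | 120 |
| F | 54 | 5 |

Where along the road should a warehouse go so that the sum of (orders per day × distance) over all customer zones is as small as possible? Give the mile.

For a sum of weighted absolute distances on a line, the optimum is the weighted median (not the mean). Total weight W = 305; half-weight = 152.5.
Sort by position and accumulate weight:
  mile 13 (A, w=80) → cum 80
  mile 22 (B, w=50) → cum 130
  mile 24 (C, w=15) → cum 145
  mile 28 (D, w=35) → cum 180  ≥ 152.5 → median here
  mile 39 (E, w=120) → cum 300
  mile 54 (F, w=5) → cum 305
Optimal location: mile 28.

x = 28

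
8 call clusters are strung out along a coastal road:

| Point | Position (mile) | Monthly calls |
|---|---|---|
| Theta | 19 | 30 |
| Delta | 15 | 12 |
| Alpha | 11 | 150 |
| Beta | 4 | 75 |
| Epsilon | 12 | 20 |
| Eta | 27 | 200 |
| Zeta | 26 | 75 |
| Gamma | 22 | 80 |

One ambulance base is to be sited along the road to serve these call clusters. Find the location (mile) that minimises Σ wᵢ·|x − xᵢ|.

x = 22

For a sum of weighted absolute distances on a line, the optimum is the weighted median (not the mean). Total weight W = 642; half-weight = 321.
Sort by position and accumulate weight:
  mile 4 (Beta, w=75) → cum 75
  mile 11 (Alpha, w=150) → cum 225
  mile 12 (Epsilon, w=20) → cum 245
  mile 15 (Delta, w=12) → cum 257
  mile 19 (Theta, w=30) → cum 287
  mile 22 (Gamma, w=80) → cum 367  ≥ 321 → median here
  mile 26 (Zeta, w=75) → cum 442
  mile 27 (Eta, w=200) → cum 642
Optimal location: mile 22.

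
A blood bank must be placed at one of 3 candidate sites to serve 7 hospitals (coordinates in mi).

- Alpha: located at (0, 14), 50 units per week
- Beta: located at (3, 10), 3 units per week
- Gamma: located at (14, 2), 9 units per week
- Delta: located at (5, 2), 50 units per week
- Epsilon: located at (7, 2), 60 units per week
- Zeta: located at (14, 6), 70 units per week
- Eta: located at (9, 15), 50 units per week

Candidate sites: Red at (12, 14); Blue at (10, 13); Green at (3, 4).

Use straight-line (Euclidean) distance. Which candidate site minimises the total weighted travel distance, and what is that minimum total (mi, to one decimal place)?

Green, total 2459.5 mi

Total weighted distance at each candidate:
  Red (12, 14): total = 2949.0
  Blue (10, 13): total = 2595.1
  Green (3, 4): total = 2459.5
Minimum is at Green with total 2459.5 mi.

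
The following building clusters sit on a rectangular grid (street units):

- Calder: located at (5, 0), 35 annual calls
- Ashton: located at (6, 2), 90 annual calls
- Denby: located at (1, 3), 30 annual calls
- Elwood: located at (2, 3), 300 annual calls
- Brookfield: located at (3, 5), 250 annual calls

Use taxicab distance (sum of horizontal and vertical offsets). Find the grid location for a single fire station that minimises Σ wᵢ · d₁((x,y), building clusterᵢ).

Manhattan distance separates: Σwᵢ(|x−xᵢ|+|y−yᵢ|) = Σwᵢ|x−xᵢ| + Σwᵢ|y−yᵢ|, so x and y are optimised independently as 1-D weighted medians.
Total weight W = 705; half = 352.5.
x-coordinate, sorted with cumulative weight:
  x=1 (Denby, w=30) cum 30
  x=2 (Elwood, w=300) cum 330
  x=3 (Brookfield, w=250) cum 580  ← median
  x=5 (Calder, w=35) cum 615
  x=6 (Ashton, w=90) cum 705
⇒ x* = 3
y-coordinate, sorted with cumulative weight:
  y=0 (Calder, w=35) cum 35
  y=2 (Ashton, w=90) cum 125
  y=3 (Denby, w=30) cum 155
  y=3 (Elwood, w=300) cum 455  ← median
  y=5 (Brookfield, w=250) cum 705
⇒ y* = 3

(3, 3)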